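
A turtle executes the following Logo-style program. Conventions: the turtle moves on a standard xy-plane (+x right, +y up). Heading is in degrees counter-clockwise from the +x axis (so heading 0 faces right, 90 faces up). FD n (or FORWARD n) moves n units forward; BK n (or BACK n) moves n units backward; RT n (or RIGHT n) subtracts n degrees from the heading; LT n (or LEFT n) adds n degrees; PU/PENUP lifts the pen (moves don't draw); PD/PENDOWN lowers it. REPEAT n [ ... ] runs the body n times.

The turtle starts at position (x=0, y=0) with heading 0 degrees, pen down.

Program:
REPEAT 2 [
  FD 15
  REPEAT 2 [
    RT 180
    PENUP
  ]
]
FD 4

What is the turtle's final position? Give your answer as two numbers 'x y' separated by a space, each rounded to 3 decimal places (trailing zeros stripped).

Answer: 34 0

Derivation:
Executing turtle program step by step:
Start: pos=(0,0), heading=0, pen down
REPEAT 2 [
  -- iteration 1/2 --
  FD 15: (0,0) -> (15,0) [heading=0, draw]
  REPEAT 2 [
    -- iteration 1/2 --
    RT 180: heading 0 -> 180
    PU: pen up
    -- iteration 2/2 --
    RT 180: heading 180 -> 0
    PU: pen up
  ]
  -- iteration 2/2 --
  FD 15: (15,0) -> (30,0) [heading=0, move]
  REPEAT 2 [
    -- iteration 1/2 --
    RT 180: heading 0 -> 180
    PU: pen up
    -- iteration 2/2 --
    RT 180: heading 180 -> 0
    PU: pen up
  ]
]
FD 4: (30,0) -> (34,0) [heading=0, move]
Final: pos=(34,0), heading=0, 1 segment(s) drawn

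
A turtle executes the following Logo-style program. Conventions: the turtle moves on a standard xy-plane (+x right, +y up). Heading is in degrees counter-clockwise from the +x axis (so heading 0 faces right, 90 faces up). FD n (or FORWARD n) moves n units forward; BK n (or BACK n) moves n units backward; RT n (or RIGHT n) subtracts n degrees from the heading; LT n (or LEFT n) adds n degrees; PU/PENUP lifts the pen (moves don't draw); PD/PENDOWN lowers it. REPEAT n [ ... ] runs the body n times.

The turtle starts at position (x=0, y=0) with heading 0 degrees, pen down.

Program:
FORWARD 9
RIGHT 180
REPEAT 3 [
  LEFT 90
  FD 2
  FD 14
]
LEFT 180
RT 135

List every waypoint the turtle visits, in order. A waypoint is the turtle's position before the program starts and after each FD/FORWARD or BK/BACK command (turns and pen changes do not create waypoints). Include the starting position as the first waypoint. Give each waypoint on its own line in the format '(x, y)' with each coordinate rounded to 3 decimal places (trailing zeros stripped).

Executing turtle program step by step:
Start: pos=(0,0), heading=0, pen down
FD 9: (0,0) -> (9,0) [heading=0, draw]
RT 180: heading 0 -> 180
REPEAT 3 [
  -- iteration 1/3 --
  LT 90: heading 180 -> 270
  FD 2: (9,0) -> (9,-2) [heading=270, draw]
  FD 14: (9,-2) -> (9,-16) [heading=270, draw]
  -- iteration 2/3 --
  LT 90: heading 270 -> 0
  FD 2: (9,-16) -> (11,-16) [heading=0, draw]
  FD 14: (11,-16) -> (25,-16) [heading=0, draw]
  -- iteration 3/3 --
  LT 90: heading 0 -> 90
  FD 2: (25,-16) -> (25,-14) [heading=90, draw]
  FD 14: (25,-14) -> (25,0) [heading=90, draw]
]
LT 180: heading 90 -> 270
RT 135: heading 270 -> 135
Final: pos=(25,0), heading=135, 7 segment(s) drawn
Waypoints (8 total):
(0, 0)
(9, 0)
(9, -2)
(9, -16)
(11, -16)
(25, -16)
(25, -14)
(25, 0)

Answer: (0, 0)
(9, 0)
(9, -2)
(9, -16)
(11, -16)
(25, -16)
(25, -14)
(25, 0)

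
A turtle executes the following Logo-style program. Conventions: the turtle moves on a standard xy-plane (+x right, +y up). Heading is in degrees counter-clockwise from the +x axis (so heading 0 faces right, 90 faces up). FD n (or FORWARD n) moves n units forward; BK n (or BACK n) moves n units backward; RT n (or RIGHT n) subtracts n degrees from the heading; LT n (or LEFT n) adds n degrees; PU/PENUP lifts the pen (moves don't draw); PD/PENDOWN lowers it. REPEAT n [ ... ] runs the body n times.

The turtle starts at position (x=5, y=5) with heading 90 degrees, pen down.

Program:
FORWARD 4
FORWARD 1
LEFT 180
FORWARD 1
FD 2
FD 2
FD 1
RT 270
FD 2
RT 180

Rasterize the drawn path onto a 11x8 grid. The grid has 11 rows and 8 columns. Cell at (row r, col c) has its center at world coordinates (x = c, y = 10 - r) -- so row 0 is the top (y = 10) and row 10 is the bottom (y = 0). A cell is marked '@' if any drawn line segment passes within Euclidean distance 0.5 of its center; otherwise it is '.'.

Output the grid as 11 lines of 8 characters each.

Segment 0: (5,5) -> (5,9)
Segment 1: (5,9) -> (5,10)
Segment 2: (5,10) -> (5,9)
Segment 3: (5,9) -> (5,7)
Segment 4: (5,7) -> (5,5)
Segment 5: (5,5) -> (5,4)
Segment 6: (5,4) -> (7,4)

Answer: .....@..
.....@..
.....@..
.....@..
.....@..
.....@..
.....@@@
........
........
........
........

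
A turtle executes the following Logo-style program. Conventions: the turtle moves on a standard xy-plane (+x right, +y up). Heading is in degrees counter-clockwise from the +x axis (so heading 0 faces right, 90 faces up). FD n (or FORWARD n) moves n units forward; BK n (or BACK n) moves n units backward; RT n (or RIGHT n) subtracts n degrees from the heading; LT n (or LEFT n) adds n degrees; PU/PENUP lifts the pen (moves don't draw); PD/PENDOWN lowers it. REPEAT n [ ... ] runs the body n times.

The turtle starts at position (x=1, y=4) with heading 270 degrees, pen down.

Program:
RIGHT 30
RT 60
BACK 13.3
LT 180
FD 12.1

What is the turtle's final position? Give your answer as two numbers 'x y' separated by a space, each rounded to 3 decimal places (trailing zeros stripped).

Executing turtle program step by step:
Start: pos=(1,4), heading=270, pen down
RT 30: heading 270 -> 240
RT 60: heading 240 -> 180
BK 13.3: (1,4) -> (14.3,4) [heading=180, draw]
LT 180: heading 180 -> 0
FD 12.1: (14.3,4) -> (26.4,4) [heading=0, draw]
Final: pos=(26.4,4), heading=0, 2 segment(s) drawn

Answer: 26.4 4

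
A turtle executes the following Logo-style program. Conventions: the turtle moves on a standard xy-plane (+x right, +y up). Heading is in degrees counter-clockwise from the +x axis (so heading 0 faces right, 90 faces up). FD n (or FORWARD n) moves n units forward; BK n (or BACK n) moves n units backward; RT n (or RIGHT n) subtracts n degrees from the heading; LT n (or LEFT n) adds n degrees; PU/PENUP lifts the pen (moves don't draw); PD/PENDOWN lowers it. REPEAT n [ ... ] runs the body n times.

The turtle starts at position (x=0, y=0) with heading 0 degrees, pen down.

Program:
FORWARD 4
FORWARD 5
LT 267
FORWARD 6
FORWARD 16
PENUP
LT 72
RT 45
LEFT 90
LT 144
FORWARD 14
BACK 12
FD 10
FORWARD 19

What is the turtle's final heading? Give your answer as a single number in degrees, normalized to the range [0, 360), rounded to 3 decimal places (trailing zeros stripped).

Answer: 168

Derivation:
Executing turtle program step by step:
Start: pos=(0,0), heading=0, pen down
FD 4: (0,0) -> (4,0) [heading=0, draw]
FD 5: (4,0) -> (9,0) [heading=0, draw]
LT 267: heading 0 -> 267
FD 6: (9,0) -> (8.686,-5.992) [heading=267, draw]
FD 16: (8.686,-5.992) -> (7.849,-21.97) [heading=267, draw]
PU: pen up
LT 72: heading 267 -> 339
RT 45: heading 339 -> 294
LT 90: heading 294 -> 24
LT 144: heading 24 -> 168
FD 14: (7.849,-21.97) -> (-5.845,-19.059) [heading=168, move]
BK 12: (-5.845,-19.059) -> (5.892,-21.554) [heading=168, move]
FD 10: (5.892,-21.554) -> (-3.889,-19.475) [heading=168, move]
FD 19: (-3.889,-19.475) -> (-22.474,-15.525) [heading=168, move]
Final: pos=(-22.474,-15.525), heading=168, 4 segment(s) drawn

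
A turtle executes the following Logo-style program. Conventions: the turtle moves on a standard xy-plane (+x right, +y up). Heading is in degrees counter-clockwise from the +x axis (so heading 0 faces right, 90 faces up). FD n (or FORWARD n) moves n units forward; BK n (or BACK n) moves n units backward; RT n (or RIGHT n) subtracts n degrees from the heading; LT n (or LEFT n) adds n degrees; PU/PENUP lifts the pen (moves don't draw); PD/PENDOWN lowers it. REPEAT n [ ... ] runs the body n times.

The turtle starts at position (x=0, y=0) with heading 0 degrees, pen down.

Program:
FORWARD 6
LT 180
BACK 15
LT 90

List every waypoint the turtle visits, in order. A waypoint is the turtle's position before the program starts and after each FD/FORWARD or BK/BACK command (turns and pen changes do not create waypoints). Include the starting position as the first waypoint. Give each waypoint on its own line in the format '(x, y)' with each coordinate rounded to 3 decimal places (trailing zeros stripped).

Answer: (0, 0)
(6, 0)
(21, 0)

Derivation:
Executing turtle program step by step:
Start: pos=(0,0), heading=0, pen down
FD 6: (0,0) -> (6,0) [heading=0, draw]
LT 180: heading 0 -> 180
BK 15: (6,0) -> (21,0) [heading=180, draw]
LT 90: heading 180 -> 270
Final: pos=(21,0), heading=270, 2 segment(s) drawn
Waypoints (3 total):
(0, 0)
(6, 0)
(21, 0)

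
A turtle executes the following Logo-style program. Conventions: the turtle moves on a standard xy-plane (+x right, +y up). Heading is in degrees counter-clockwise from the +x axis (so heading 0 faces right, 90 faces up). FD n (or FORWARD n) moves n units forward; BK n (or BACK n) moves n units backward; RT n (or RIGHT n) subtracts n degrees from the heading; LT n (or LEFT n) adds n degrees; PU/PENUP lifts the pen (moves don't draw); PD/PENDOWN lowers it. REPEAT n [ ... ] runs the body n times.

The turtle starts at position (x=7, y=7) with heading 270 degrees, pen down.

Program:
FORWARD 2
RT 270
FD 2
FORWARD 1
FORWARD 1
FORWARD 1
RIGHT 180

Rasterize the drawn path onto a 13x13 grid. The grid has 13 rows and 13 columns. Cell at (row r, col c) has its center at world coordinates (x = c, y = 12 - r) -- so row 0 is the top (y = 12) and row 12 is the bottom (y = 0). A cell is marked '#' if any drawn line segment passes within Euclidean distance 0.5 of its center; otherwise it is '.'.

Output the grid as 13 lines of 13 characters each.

Answer: .............
.............
.............
.............
.............
.......#.....
.......#.....
.......######
.............
.............
.............
.............
.............

Derivation:
Segment 0: (7,7) -> (7,5)
Segment 1: (7,5) -> (9,5)
Segment 2: (9,5) -> (10,5)
Segment 3: (10,5) -> (11,5)
Segment 4: (11,5) -> (12,5)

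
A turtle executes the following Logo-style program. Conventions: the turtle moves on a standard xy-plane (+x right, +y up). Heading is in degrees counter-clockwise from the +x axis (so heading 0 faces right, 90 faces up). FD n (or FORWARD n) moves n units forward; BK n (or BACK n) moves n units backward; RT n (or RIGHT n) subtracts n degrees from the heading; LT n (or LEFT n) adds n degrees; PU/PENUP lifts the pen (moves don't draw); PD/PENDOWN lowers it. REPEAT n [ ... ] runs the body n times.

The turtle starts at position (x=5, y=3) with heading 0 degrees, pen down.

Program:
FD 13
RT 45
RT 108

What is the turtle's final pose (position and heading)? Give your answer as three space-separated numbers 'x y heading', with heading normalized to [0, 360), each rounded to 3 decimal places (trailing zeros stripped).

Answer: 18 3 207

Derivation:
Executing turtle program step by step:
Start: pos=(5,3), heading=0, pen down
FD 13: (5,3) -> (18,3) [heading=0, draw]
RT 45: heading 0 -> 315
RT 108: heading 315 -> 207
Final: pos=(18,3), heading=207, 1 segment(s) drawn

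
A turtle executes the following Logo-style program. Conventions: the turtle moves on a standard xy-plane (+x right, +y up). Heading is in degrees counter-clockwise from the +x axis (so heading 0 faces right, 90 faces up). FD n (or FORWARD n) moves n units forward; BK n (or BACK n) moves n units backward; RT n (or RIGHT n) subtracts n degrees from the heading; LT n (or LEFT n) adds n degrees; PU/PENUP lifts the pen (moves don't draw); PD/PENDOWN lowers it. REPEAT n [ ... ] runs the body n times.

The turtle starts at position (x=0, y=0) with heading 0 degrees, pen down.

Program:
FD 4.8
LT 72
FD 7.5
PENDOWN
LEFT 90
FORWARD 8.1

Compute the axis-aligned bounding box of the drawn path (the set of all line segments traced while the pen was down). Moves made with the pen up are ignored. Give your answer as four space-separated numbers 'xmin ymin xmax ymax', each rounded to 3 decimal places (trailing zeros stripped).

Executing turtle program step by step:
Start: pos=(0,0), heading=0, pen down
FD 4.8: (0,0) -> (4.8,0) [heading=0, draw]
LT 72: heading 0 -> 72
FD 7.5: (4.8,0) -> (7.118,7.133) [heading=72, draw]
PD: pen down
LT 90: heading 72 -> 162
FD 8.1: (7.118,7.133) -> (-0.586,9.636) [heading=162, draw]
Final: pos=(-0.586,9.636), heading=162, 3 segment(s) drawn

Segment endpoints: x in {-0.586, 0, 4.8, 7.118}, y in {0, 7.133, 9.636}
xmin=-0.586, ymin=0, xmax=7.118, ymax=9.636

Answer: -0.586 0 7.118 9.636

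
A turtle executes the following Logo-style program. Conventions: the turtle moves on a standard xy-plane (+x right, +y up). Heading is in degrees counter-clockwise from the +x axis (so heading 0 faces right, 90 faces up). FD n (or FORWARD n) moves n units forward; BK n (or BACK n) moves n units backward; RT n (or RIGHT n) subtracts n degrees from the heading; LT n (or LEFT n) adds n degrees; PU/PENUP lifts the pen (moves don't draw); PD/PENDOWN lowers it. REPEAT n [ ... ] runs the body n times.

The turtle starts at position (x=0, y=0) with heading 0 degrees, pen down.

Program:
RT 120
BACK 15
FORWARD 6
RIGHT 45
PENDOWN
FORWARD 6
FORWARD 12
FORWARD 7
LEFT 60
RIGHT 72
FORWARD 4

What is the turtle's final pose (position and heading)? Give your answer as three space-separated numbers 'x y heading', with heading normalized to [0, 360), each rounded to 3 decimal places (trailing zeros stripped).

Answer: -23.643 1.114 183

Derivation:
Executing turtle program step by step:
Start: pos=(0,0), heading=0, pen down
RT 120: heading 0 -> 240
BK 15: (0,0) -> (7.5,12.99) [heading=240, draw]
FD 6: (7.5,12.99) -> (4.5,7.794) [heading=240, draw]
RT 45: heading 240 -> 195
PD: pen down
FD 6: (4.5,7.794) -> (-1.296,6.241) [heading=195, draw]
FD 12: (-1.296,6.241) -> (-12.887,3.135) [heading=195, draw]
FD 7: (-12.887,3.135) -> (-19.648,1.324) [heading=195, draw]
LT 60: heading 195 -> 255
RT 72: heading 255 -> 183
FD 4: (-19.648,1.324) -> (-23.643,1.114) [heading=183, draw]
Final: pos=(-23.643,1.114), heading=183, 6 segment(s) drawn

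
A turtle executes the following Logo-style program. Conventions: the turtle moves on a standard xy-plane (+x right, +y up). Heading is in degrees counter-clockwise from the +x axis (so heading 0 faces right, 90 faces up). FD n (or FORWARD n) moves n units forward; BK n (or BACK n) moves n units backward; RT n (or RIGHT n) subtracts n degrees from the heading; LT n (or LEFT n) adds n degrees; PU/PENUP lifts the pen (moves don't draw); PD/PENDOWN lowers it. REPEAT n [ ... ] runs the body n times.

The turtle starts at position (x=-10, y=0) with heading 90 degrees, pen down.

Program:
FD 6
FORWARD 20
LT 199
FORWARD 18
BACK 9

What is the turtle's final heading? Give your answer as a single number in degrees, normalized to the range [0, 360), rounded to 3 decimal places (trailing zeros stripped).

Executing turtle program step by step:
Start: pos=(-10,0), heading=90, pen down
FD 6: (-10,0) -> (-10,6) [heading=90, draw]
FD 20: (-10,6) -> (-10,26) [heading=90, draw]
LT 199: heading 90 -> 289
FD 18: (-10,26) -> (-4.14,8.981) [heading=289, draw]
BK 9: (-4.14,8.981) -> (-7.07,17.49) [heading=289, draw]
Final: pos=(-7.07,17.49), heading=289, 4 segment(s) drawn

Answer: 289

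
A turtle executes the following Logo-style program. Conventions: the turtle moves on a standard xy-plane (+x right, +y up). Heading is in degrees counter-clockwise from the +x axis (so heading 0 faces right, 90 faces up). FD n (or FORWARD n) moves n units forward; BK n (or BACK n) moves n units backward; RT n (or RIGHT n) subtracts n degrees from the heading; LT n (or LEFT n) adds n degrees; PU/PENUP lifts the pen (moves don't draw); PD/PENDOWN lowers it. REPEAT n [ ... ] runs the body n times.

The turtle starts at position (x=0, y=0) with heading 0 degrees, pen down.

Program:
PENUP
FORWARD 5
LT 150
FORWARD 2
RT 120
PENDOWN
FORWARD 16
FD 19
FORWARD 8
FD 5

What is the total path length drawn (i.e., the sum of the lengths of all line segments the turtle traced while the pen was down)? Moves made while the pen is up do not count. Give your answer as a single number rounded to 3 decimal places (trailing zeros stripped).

Executing turtle program step by step:
Start: pos=(0,0), heading=0, pen down
PU: pen up
FD 5: (0,0) -> (5,0) [heading=0, move]
LT 150: heading 0 -> 150
FD 2: (5,0) -> (3.268,1) [heading=150, move]
RT 120: heading 150 -> 30
PD: pen down
FD 16: (3.268,1) -> (17.124,9) [heading=30, draw]
FD 19: (17.124,9) -> (33.579,18.5) [heading=30, draw]
FD 8: (33.579,18.5) -> (40.507,22.5) [heading=30, draw]
FD 5: (40.507,22.5) -> (44.837,25) [heading=30, draw]
Final: pos=(44.837,25), heading=30, 4 segment(s) drawn

Segment lengths:
  seg 1: (3.268,1) -> (17.124,9), length = 16
  seg 2: (17.124,9) -> (33.579,18.5), length = 19
  seg 3: (33.579,18.5) -> (40.507,22.5), length = 8
  seg 4: (40.507,22.5) -> (44.837,25), length = 5
Total = 48

Answer: 48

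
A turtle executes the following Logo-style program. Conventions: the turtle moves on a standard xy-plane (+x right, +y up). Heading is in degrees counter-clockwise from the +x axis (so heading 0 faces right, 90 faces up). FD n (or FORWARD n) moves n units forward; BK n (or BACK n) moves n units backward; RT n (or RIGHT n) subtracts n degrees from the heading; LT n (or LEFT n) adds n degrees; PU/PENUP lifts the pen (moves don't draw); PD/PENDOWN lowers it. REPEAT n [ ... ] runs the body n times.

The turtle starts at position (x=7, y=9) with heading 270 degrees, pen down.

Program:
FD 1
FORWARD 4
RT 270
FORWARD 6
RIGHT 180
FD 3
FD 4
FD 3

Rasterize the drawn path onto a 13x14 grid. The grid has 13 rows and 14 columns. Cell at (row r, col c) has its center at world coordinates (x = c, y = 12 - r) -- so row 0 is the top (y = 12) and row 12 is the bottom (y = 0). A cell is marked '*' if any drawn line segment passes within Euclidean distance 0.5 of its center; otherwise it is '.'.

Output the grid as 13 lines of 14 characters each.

Segment 0: (7,9) -> (7,8)
Segment 1: (7,8) -> (7,4)
Segment 2: (7,4) -> (13,4)
Segment 3: (13,4) -> (10,4)
Segment 4: (10,4) -> (6,4)
Segment 5: (6,4) -> (3,4)

Answer: ..............
..............
..............
.......*......
.......*......
.......*......
.......*......
.......*......
...***********
..............
..............
..............
..............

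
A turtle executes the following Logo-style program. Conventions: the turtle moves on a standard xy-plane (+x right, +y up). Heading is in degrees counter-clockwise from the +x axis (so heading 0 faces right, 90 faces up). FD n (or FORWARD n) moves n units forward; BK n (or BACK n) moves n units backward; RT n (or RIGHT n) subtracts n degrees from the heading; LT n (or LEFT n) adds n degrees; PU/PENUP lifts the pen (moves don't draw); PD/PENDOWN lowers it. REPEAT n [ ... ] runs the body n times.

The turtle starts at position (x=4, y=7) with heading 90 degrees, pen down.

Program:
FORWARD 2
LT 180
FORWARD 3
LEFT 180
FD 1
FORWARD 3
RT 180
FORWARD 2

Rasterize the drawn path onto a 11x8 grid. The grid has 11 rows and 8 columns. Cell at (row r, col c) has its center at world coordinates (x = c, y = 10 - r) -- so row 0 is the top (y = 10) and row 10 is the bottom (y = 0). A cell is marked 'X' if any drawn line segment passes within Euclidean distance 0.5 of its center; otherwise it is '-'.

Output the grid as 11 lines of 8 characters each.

Answer: ----X---
----X---
----X---
----X---
----X---
--------
--------
--------
--------
--------
--------

Derivation:
Segment 0: (4,7) -> (4,9)
Segment 1: (4,9) -> (4,6)
Segment 2: (4,6) -> (4,7)
Segment 3: (4,7) -> (4,10)
Segment 4: (4,10) -> (4,8)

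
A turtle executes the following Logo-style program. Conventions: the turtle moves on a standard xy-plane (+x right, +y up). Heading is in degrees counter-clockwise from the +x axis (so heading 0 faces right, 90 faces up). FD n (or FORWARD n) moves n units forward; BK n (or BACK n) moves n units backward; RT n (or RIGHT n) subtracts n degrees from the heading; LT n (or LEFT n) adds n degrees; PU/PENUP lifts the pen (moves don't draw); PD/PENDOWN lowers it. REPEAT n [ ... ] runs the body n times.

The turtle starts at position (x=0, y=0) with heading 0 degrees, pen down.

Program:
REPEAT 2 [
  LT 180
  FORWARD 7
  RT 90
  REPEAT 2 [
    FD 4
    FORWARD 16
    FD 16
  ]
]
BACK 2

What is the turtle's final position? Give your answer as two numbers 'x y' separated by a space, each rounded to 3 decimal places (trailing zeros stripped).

Answer: -77 65

Derivation:
Executing turtle program step by step:
Start: pos=(0,0), heading=0, pen down
REPEAT 2 [
  -- iteration 1/2 --
  LT 180: heading 0 -> 180
  FD 7: (0,0) -> (-7,0) [heading=180, draw]
  RT 90: heading 180 -> 90
  REPEAT 2 [
    -- iteration 1/2 --
    FD 4: (-7,0) -> (-7,4) [heading=90, draw]
    FD 16: (-7,4) -> (-7,20) [heading=90, draw]
    FD 16: (-7,20) -> (-7,36) [heading=90, draw]
    -- iteration 2/2 --
    FD 4: (-7,36) -> (-7,40) [heading=90, draw]
    FD 16: (-7,40) -> (-7,56) [heading=90, draw]
    FD 16: (-7,56) -> (-7,72) [heading=90, draw]
  ]
  -- iteration 2/2 --
  LT 180: heading 90 -> 270
  FD 7: (-7,72) -> (-7,65) [heading=270, draw]
  RT 90: heading 270 -> 180
  REPEAT 2 [
    -- iteration 1/2 --
    FD 4: (-7,65) -> (-11,65) [heading=180, draw]
    FD 16: (-11,65) -> (-27,65) [heading=180, draw]
    FD 16: (-27,65) -> (-43,65) [heading=180, draw]
    -- iteration 2/2 --
    FD 4: (-43,65) -> (-47,65) [heading=180, draw]
    FD 16: (-47,65) -> (-63,65) [heading=180, draw]
    FD 16: (-63,65) -> (-79,65) [heading=180, draw]
  ]
]
BK 2: (-79,65) -> (-77,65) [heading=180, draw]
Final: pos=(-77,65), heading=180, 15 segment(s) drawn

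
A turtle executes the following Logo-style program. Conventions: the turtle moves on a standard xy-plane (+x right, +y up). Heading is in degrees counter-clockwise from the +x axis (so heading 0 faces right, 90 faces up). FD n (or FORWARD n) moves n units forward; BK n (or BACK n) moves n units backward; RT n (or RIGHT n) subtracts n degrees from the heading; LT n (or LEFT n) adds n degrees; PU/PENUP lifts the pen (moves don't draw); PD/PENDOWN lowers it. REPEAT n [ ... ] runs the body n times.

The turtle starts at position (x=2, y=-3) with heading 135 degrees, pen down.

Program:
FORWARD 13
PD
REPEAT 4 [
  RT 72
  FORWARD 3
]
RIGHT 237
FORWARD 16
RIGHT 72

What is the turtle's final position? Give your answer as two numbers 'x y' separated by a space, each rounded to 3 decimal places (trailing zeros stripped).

Answer: 8.785 -3.929

Derivation:
Executing turtle program step by step:
Start: pos=(2,-3), heading=135, pen down
FD 13: (2,-3) -> (-7.192,6.192) [heading=135, draw]
PD: pen down
REPEAT 4 [
  -- iteration 1/4 --
  RT 72: heading 135 -> 63
  FD 3: (-7.192,6.192) -> (-5.83,8.865) [heading=63, draw]
  -- iteration 2/4 --
  RT 72: heading 63 -> 351
  FD 3: (-5.83,8.865) -> (-2.867,8.396) [heading=351, draw]
  -- iteration 3/4 --
  RT 72: heading 351 -> 279
  FD 3: (-2.867,8.396) -> (-2.398,5.433) [heading=279, draw]
  -- iteration 4/4 --
  RT 72: heading 279 -> 207
  FD 3: (-2.398,5.433) -> (-5.071,4.071) [heading=207, draw]
]
RT 237: heading 207 -> 330
FD 16: (-5.071,4.071) -> (8.785,-3.929) [heading=330, draw]
RT 72: heading 330 -> 258
Final: pos=(8.785,-3.929), heading=258, 6 segment(s) drawn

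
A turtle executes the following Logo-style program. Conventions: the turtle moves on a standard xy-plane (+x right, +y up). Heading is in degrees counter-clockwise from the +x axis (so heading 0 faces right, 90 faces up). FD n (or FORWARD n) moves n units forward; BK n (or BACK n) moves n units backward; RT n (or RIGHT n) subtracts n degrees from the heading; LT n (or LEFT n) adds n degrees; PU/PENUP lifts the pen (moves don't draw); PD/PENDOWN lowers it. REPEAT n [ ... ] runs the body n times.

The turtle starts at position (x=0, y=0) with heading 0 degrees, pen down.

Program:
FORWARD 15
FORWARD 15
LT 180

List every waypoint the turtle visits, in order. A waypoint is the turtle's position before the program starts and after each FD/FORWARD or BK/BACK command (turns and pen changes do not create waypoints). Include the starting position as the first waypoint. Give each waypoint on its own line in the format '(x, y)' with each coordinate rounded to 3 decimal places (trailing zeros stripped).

Executing turtle program step by step:
Start: pos=(0,0), heading=0, pen down
FD 15: (0,0) -> (15,0) [heading=0, draw]
FD 15: (15,0) -> (30,0) [heading=0, draw]
LT 180: heading 0 -> 180
Final: pos=(30,0), heading=180, 2 segment(s) drawn
Waypoints (3 total):
(0, 0)
(15, 0)
(30, 0)

Answer: (0, 0)
(15, 0)
(30, 0)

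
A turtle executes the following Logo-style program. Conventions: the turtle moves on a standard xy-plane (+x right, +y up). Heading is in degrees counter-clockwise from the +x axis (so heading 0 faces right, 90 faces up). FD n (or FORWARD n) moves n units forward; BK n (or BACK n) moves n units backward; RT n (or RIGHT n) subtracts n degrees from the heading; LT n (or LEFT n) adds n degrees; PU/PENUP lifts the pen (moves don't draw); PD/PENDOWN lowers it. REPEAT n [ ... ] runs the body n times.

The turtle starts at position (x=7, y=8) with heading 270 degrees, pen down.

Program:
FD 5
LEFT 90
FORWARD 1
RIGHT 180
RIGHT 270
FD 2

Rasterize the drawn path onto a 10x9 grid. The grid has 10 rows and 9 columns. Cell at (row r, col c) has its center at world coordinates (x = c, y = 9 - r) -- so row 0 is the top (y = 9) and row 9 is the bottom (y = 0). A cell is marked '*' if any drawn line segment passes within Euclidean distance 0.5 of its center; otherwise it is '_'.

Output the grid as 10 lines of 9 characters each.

Segment 0: (7,8) -> (7,3)
Segment 1: (7,3) -> (8,3)
Segment 2: (8,3) -> (8,1)

Answer: _________
_______*_
_______*_
_______*_
_______*_
_______*_
_______**
________*
________*
_________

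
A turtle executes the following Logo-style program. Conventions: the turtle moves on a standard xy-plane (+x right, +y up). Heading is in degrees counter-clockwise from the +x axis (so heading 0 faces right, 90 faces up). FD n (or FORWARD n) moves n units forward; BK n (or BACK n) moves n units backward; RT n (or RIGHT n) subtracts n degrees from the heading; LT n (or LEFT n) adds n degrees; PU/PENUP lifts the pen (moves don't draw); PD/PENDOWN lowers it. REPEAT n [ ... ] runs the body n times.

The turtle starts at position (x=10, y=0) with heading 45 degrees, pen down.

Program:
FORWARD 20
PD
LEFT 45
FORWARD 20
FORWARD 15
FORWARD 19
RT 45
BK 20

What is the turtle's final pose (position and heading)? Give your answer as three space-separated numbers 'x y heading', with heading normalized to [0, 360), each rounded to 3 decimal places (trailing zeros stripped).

Answer: 10 54 45

Derivation:
Executing turtle program step by step:
Start: pos=(10,0), heading=45, pen down
FD 20: (10,0) -> (24.142,14.142) [heading=45, draw]
PD: pen down
LT 45: heading 45 -> 90
FD 20: (24.142,14.142) -> (24.142,34.142) [heading=90, draw]
FD 15: (24.142,34.142) -> (24.142,49.142) [heading=90, draw]
FD 19: (24.142,49.142) -> (24.142,68.142) [heading=90, draw]
RT 45: heading 90 -> 45
BK 20: (24.142,68.142) -> (10,54) [heading=45, draw]
Final: pos=(10,54), heading=45, 5 segment(s) drawn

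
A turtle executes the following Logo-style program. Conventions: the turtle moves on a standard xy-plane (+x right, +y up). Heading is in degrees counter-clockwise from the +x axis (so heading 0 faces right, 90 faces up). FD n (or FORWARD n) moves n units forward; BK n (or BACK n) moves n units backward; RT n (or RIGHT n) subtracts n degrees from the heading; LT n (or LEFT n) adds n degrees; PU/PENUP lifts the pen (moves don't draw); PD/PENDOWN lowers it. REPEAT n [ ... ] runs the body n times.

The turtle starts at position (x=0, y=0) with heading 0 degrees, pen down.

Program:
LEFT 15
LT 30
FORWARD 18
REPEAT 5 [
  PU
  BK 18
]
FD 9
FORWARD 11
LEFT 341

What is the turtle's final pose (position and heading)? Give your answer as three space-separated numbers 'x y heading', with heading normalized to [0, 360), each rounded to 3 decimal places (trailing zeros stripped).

Executing turtle program step by step:
Start: pos=(0,0), heading=0, pen down
LT 15: heading 0 -> 15
LT 30: heading 15 -> 45
FD 18: (0,0) -> (12.728,12.728) [heading=45, draw]
REPEAT 5 [
  -- iteration 1/5 --
  PU: pen up
  BK 18: (12.728,12.728) -> (0,0) [heading=45, move]
  -- iteration 2/5 --
  PU: pen up
  BK 18: (0,0) -> (-12.728,-12.728) [heading=45, move]
  -- iteration 3/5 --
  PU: pen up
  BK 18: (-12.728,-12.728) -> (-25.456,-25.456) [heading=45, move]
  -- iteration 4/5 --
  PU: pen up
  BK 18: (-25.456,-25.456) -> (-38.184,-38.184) [heading=45, move]
  -- iteration 5/5 --
  PU: pen up
  BK 18: (-38.184,-38.184) -> (-50.912,-50.912) [heading=45, move]
]
FD 9: (-50.912,-50.912) -> (-44.548,-44.548) [heading=45, move]
FD 11: (-44.548,-44.548) -> (-36.77,-36.77) [heading=45, move]
LT 341: heading 45 -> 26
Final: pos=(-36.77,-36.77), heading=26, 1 segment(s) drawn

Answer: -36.77 -36.77 26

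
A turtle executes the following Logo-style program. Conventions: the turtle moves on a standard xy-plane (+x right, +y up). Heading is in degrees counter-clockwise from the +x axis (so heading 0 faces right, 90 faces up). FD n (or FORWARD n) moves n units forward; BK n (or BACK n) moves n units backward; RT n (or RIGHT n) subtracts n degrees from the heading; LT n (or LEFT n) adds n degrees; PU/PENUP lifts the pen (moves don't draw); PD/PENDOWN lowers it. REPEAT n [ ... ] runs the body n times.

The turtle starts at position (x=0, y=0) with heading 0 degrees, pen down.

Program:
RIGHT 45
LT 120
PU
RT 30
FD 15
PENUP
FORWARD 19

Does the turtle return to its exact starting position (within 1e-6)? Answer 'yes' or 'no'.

Answer: no

Derivation:
Executing turtle program step by step:
Start: pos=(0,0), heading=0, pen down
RT 45: heading 0 -> 315
LT 120: heading 315 -> 75
PU: pen up
RT 30: heading 75 -> 45
FD 15: (0,0) -> (10.607,10.607) [heading=45, move]
PU: pen up
FD 19: (10.607,10.607) -> (24.042,24.042) [heading=45, move]
Final: pos=(24.042,24.042), heading=45, 0 segment(s) drawn

Start position: (0, 0)
Final position: (24.042, 24.042)
Distance = 34; >= 1e-6 -> NOT closed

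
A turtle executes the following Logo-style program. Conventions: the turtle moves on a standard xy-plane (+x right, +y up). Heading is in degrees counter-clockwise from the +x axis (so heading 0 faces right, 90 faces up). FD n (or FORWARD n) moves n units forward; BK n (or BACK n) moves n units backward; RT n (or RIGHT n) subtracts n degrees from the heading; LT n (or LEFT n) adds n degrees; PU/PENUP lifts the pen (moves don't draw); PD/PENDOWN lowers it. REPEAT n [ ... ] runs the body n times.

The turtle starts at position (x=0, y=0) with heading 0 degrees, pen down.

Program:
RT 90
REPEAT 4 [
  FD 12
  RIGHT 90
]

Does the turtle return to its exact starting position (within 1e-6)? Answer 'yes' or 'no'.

Executing turtle program step by step:
Start: pos=(0,0), heading=0, pen down
RT 90: heading 0 -> 270
REPEAT 4 [
  -- iteration 1/4 --
  FD 12: (0,0) -> (0,-12) [heading=270, draw]
  RT 90: heading 270 -> 180
  -- iteration 2/4 --
  FD 12: (0,-12) -> (-12,-12) [heading=180, draw]
  RT 90: heading 180 -> 90
  -- iteration 3/4 --
  FD 12: (-12,-12) -> (-12,0) [heading=90, draw]
  RT 90: heading 90 -> 0
  -- iteration 4/4 --
  FD 12: (-12,0) -> (0,0) [heading=0, draw]
  RT 90: heading 0 -> 270
]
Final: pos=(0,0), heading=270, 4 segment(s) drawn

Start position: (0, 0)
Final position: (0, 0)
Distance = 0; < 1e-6 -> CLOSED

Answer: yes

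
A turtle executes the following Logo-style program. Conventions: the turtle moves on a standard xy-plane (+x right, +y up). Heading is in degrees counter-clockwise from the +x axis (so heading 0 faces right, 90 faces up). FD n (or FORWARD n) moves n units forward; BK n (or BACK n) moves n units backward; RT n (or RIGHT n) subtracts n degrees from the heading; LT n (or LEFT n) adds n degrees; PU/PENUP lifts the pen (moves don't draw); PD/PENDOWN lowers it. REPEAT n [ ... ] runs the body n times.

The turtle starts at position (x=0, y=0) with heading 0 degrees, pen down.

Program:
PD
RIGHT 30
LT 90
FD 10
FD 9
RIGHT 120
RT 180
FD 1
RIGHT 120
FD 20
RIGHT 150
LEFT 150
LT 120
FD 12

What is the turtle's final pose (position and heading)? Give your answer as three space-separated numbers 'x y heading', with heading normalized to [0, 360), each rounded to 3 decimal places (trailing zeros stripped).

Executing turtle program step by step:
Start: pos=(0,0), heading=0, pen down
PD: pen down
RT 30: heading 0 -> 330
LT 90: heading 330 -> 60
FD 10: (0,0) -> (5,8.66) [heading=60, draw]
FD 9: (5,8.66) -> (9.5,16.454) [heading=60, draw]
RT 120: heading 60 -> 300
RT 180: heading 300 -> 120
FD 1: (9.5,16.454) -> (9,17.321) [heading=120, draw]
RT 120: heading 120 -> 0
FD 20: (9,17.321) -> (29,17.321) [heading=0, draw]
RT 150: heading 0 -> 210
LT 150: heading 210 -> 0
LT 120: heading 0 -> 120
FD 12: (29,17.321) -> (23,27.713) [heading=120, draw]
Final: pos=(23,27.713), heading=120, 5 segment(s) drawn

Answer: 23 27.713 120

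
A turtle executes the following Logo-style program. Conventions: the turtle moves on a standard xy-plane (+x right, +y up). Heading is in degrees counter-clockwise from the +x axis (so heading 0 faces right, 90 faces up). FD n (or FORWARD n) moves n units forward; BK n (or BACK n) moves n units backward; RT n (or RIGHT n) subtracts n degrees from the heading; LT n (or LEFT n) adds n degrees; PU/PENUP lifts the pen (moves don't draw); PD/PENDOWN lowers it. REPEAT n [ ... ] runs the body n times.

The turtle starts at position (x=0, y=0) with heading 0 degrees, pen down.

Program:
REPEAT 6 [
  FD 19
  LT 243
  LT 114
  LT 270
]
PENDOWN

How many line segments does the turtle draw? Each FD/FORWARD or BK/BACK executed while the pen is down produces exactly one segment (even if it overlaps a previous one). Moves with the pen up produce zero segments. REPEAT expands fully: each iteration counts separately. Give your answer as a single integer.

Answer: 6

Derivation:
Executing turtle program step by step:
Start: pos=(0,0), heading=0, pen down
REPEAT 6 [
  -- iteration 1/6 --
  FD 19: (0,0) -> (19,0) [heading=0, draw]
  LT 243: heading 0 -> 243
  LT 114: heading 243 -> 357
  LT 270: heading 357 -> 267
  -- iteration 2/6 --
  FD 19: (19,0) -> (18.006,-18.974) [heading=267, draw]
  LT 243: heading 267 -> 150
  LT 114: heading 150 -> 264
  LT 270: heading 264 -> 174
  -- iteration 3/6 --
  FD 19: (18.006,-18.974) -> (-0.89,-16.988) [heading=174, draw]
  LT 243: heading 174 -> 57
  LT 114: heading 57 -> 171
  LT 270: heading 171 -> 81
  -- iteration 4/6 --
  FD 19: (-0.89,-16.988) -> (2.082,1.778) [heading=81, draw]
  LT 243: heading 81 -> 324
  LT 114: heading 324 -> 78
  LT 270: heading 78 -> 348
  -- iteration 5/6 --
  FD 19: (2.082,1.778) -> (20.667,-2.172) [heading=348, draw]
  LT 243: heading 348 -> 231
  LT 114: heading 231 -> 345
  LT 270: heading 345 -> 255
  -- iteration 6/6 --
  FD 19: (20.667,-2.172) -> (15.749,-20.525) [heading=255, draw]
  LT 243: heading 255 -> 138
  LT 114: heading 138 -> 252
  LT 270: heading 252 -> 162
]
PD: pen down
Final: pos=(15.749,-20.525), heading=162, 6 segment(s) drawn
Segments drawn: 6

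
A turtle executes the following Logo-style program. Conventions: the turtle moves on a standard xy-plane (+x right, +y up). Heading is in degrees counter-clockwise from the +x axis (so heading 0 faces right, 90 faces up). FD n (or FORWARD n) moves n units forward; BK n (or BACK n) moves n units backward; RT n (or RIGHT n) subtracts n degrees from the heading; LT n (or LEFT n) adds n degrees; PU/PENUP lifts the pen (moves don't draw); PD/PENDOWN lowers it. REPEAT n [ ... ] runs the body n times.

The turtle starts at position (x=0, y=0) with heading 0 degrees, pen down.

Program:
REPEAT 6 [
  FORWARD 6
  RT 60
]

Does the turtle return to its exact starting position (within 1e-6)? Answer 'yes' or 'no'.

Executing turtle program step by step:
Start: pos=(0,0), heading=0, pen down
REPEAT 6 [
  -- iteration 1/6 --
  FD 6: (0,0) -> (6,0) [heading=0, draw]
  RT 60: heading 0 -> 300
  -- iteration 2/6 --
  FD 6: (6,0) -> (9,-5.196) [heading=300, draw]
  RT 60: heading 300 -> 240
  -- iteration 3/6 --
  FD 6: (9,-5.196) -> (6,-10.392) [heading=240, draw]
  RT 60: heading 240 -> 180
  -- iteration 4/6 --
  FD 6: (6,-10.392) -> (0,-10.392) [heading=180, draw]
  RT 60: heading 180 -> 120
  -- iteration 5/6 --
  FD 6: (0,-10.392) -> (-3,-5.196) [heading=120, draw]
  RT 60: heading 120 -> 60
  -- iteration 6/6 --
  FD 6: (-3,-5.196) -> (0,0) [heading=60, draw]
  RT 60: heading 60 -> 0
]
Final: pos=(0,0), heading=0, 6 segment(s) drawn

Start position: (0, 0)
Final position: (0, 0)
Distance = 0; < 1e-6 -> CLOSED

Answer: yes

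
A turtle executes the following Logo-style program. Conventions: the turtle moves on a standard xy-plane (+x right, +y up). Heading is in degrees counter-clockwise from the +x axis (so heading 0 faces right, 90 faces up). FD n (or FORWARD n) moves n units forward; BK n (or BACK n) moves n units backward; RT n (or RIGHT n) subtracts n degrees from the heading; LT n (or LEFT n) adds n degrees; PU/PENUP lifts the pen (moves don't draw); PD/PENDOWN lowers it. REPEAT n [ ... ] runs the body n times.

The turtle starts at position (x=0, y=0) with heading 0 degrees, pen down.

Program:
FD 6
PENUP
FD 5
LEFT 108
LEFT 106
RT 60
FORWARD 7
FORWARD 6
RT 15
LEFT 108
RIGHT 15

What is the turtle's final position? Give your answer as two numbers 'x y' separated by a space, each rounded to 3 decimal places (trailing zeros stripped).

Executing turtle program step by step:
Start: pos=(0,0), heading=0, pen down
FD 6: (0,0) -> (6,0) [heading=0, draw]
PU: pen up
FD 5: (6,0) -> (11,0) [heading=0, move]
LT 108: heading 0 -> 108
LT 106: heading 108 -> 214
RT 60: heading 214 -> 154
FD 7: (11,0) -> (4.708,3.069) [heading=154, move]
FD 6: (4.708,3.069) -> (-0.684,5.699) [heading=154, move]
RT 15: heading 154 -> 139
LT 108: heading 139 -> 247
RT 15: heading 247 -> 232
Final: pos=(-0.684,5.699), heading=232, 1 segment(s) drawn

Answer: -0.684 5.699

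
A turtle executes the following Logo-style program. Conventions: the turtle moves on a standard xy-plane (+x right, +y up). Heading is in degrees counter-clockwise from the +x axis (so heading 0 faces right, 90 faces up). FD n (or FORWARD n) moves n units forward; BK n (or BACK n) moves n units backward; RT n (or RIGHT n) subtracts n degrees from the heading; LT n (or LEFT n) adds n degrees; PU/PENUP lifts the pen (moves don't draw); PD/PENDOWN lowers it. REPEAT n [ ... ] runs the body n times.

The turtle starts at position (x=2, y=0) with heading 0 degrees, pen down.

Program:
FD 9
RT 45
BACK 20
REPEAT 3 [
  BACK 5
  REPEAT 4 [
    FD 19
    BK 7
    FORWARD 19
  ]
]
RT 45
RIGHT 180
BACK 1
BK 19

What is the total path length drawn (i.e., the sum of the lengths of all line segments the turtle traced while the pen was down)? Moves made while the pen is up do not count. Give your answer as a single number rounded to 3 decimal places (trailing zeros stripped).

Executing turtle program step by step:
Start: pos=(2,0), heading=0, pen down
FD 9: (2,0) -> (11,0) [heading=0, draw]
RT 45: heading 0 -> 315
BK 20: (11,0) -> (-3.142,14.142) [heading=315, draw]
REPEAT 3 [
  -- iteration 1/3 --
  BK 5: (-3.142,14.142) -> (-6.678,17.678) [heading=315, draw]
  REPEAT 4 [
    -- iteration 1/4 --
    FD 19: (-6.678,17.678) -> (6.757,4.243) [heading=315, draw]
    BK 7: (6.757,4.243) -> (1.808,9.192) [heading=315, draw]
    FD 19: (1.808,9.192) -> (15.243,-4.243) [heading=315, draw]
    -- iteration 2/4 --
    FD 19: (15.243,-4.243) -> (28.678,-17.678) [heading=315, draw]
    BK 7: (28.678,-17.678) -> (23.728,-12.728) [heading=315, draw]
    FD 19: (23.728,-12.728) -> (37.163,-26.163) [heading=315, draw]
    -- iteration 3/4 --
    FD 19: (37.163,-26.163) -> (50.598,-39.598) [heading=315, draw]
    BK 7: (50.598,-39.598) -> (45.648,-34.648) [heading=315, draw]
    FD 19: (45.648,-34.648) -> (59.083,-48.083) [heading=315, draw]
    -- iteration 4/4 --
    FD 19: (59.083,-48.083) -> (72.518,-61.518) [heading=315, draw]
    BK 7: (72.518,-61.518) -> (67.569,-56.569) [heading=315, draw]
    FD 19: (67.569,-56.569) -> (81.004,-70.004) [heading=315, draw]
  ]
  -- iteration 2/3 --
  BK 5: (81.004,-70.004) -> (77.468,-66.468) [heading=315, draw]
  REPEAT 4 [
    -- iteration 1/4 --
    FD 19: (77.468,-66.468) -> (90.903,-79.903) [heading=315, draw]
    BK 7: (90.903,-79.903) -> (85.953,-74.953) [heading=315, draw]
    FD 19: (85.953,-74.953) -> (99.388,-88.388) [heading=315, draw]
    -- iteration 2/4 --
    FD 19: (99.388,-88.388) -> (112.823,-101.823) [heading=315, draw]
    BK 7: (112.823,-101.823) -> (107.874,-96.874) [heading=315, draw]
    FD 19: (107.874,-96.874) -> (121.309,-110.309) [heading=315, draw]
    -- iteration 3/4 --
    FD 19: (121.309,-110.309) -> (134.744,-123.744) [heading=315, draw]
    BK 7: (134.744,-123.744) -> (129.794,-118.794) [heading=315, draw]
    FD 19: (129.794,-118.794) -> (143.229,-132.229) [heading=315, draw]
    -- iteration 4/4 --
    FD 19: (143.229,-132.229) -> (156.664,-145.664) [heading=315, draw]
    BK 7: (156.664,-145.664) -> (151.714,-140.714) [heading=315, draw]
    FD 19: (151.714,-140.714) -> (165.149,-154.149) [heading=315, draw]
  ]
  -- iteration 3/3 --
  BK 5: (165.149,-154.149) -> (161.614,-150.614) [heading=315, draw]
  REPEAT 4 [
    -- iteration 1/4 --
    FD 19: (161.614,-150.614) -> (175.049,-164.049) [heading=315, draw]
    BK 7: (175.049,-164.049) -> (170.099,-159.099) [heading=315, draw]
    FD 19: (170.099,-159.099) -> (183.534,-172.534) [heading=315, draw]
    -- iteration 2/4 --
    FD 19: (183.534,-172.534) -> (196.969,-185.969) [heading=315, draw]
    BK 7: (196.969,-185.969) -> (192.019,-181.019) [heading=315, draw]
    FD 19: (192.019,-181.019) -> (205.454,-194.454) [heading=315, draw]
    -- iteration 3/4 --
    FD 19: (205.454,-194.454) -> (218.889,-207.889) [heading=315, draw]
    BK 7: (218.889,-207.889) -> (213.94,-202.94) [heading=315, draw]
    FD 19: (213.94,-202.94) -> (227.375,-216.375) [heading=315, draw]
    -- iteration 4/4 --
    FD 19: (227.375,-216.375) -> (240.81,-229.81) [heading=315, draw]
    BK 7: (240.81,-229.81) -> (235.86,-224.86) [heading=315, draw]
    FD 19: (235.86,-224.86) -> (249.295,-238.295) [heading=315, draw]
  ]
]
RT 45: heading 315 -> 270
RT 180: heading 270 -> 90
BK 1: (249.295,-238.295) -> (249.295,-239.295) [heading=90, draw]
BK 19: (249.295,-239.295) -> (249.295,-258.295) [heading=90, draw]
Final: pos=(249.295,-258.295), heading=90, 43 segment(s) drawn

Segment lengths:
  seg 1: (2,0) -> (11,0), length = 9
  seg 2: (11,0) -> (-3.142,14.142), length = 20
  seg 3: (-3.142,14.142) -> (-6.678,17.678), length = 5
  seg 4: (-6.678,17.678) -> (6.757,4.243), length = 19
  seg 5: (6.757,4.243) -> (1.808,9.192), length = 7
  seg 6: (1.808,9.192) -> (15.243,-4.243), length = 19
  seg 7: (15.243,-4.243) -> (28.678,-17.678), length = 19
  seg 8: (28.678,-17.678) -> (23.728,-12.728), length = 7
  seg 9: (23.728,-12.728) -> (37.163,-26.163), length = 19
  seg 10: (37.163,-26.163) -> (50.598,-39.598), length = 19
  seg 11: (50.598,-39.598) -> (45.648,-34.648), length = 7
  seg 12: (45.648,-34.648) -> (59.083,-48.083), length = 19
  seg 13: (59.083,-48.083) -> (72.518,-61.518), length = 19
  seg 14: (72.518,-61.518) -> (67.569,-56.569), length = 7
  seg 15: (67.569,-56.569) -> (81.004,-70.004), length = 19
  seg 16: (81.004,-70.004) -> (77.468,-66.468), length = 5
  seg 17: (77.468,-66.468) -> (90.903,-79.903), length = 19
  seg 18: (90.903,-79.903) -> (85.953,-74.953), length = 7
  seg 19: (85.953,-74.953) -> (99.388,-88.388), length = 19
  seg 20: (99.388,-88.388) -> (112.823,-101.823), length = 19
  seg 21: (112.823,-101.823) -> (107.874,-96.874), length = 7
  seg 22: (107.874,-96.874) -> (121.309,-110.309), length = 19
  seg 23: (121.309,-110.309) -> (134.744,-123.744), length = 19
  seg 24: (134.744,-123.744) -> (129.794,-118.794), length = 7
  seg 25: (129.794,-118.794) -> (143.229,-132.229), length = 19
  seg 26: (143.229,-132.229) -> (156.664,-145.664), length = 19
  seg 27: (156.664,-145.664) -> (151.714,-140.714), length = 7
  seg 28: (151.714,-140.714) -> (165.149,-154.149), length = 19
  seg 29: (165.149,-154.149) -> (161.614,-150.614), length = 5
  seg 30: (161.614,-150.614) -> (175.049,-164.049), length = 19
  seg 31: (175.049,-164.049) -> (170.099,-159.099), length = 7
  seg 32: (170.099,-159.099) -> (183.534,-172.534), length = 19
  seg 33: (183.534,-172.534) -> (196.969,-185.969), length = 19
  seg 34: (196.969,-185.969) -> (192.019,-181.019), length = 7
  seg 35: (192.019,-181.019) -> (205.454,-194.454), length = 19
  seg 36: (205.454,-194.454) -> (218.889,-207.889), length = 19
  seg 37: (218.889,-207.889) -> (213.94,-202.94), length = 7
  seg 38: (213.94,-202.94) -> (227.375,-216.375), length = 19
  seg 39: (227.375,-216.375) -> (240.81,-229.81), length = 19
  seg 40: (240.81,-229.81) -> (235.86,-224.86), length = 7
  seg 41: (235.86,-224.86) -> (249.295,-238.295), length = 19
  seg 42: (249.295,-238.295) -> (249.295,-239.295), length = 1
  seg 43: (249.295,-239.295) -> (249.295,-258.295), length = 19
Total = 604

Answer: 604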